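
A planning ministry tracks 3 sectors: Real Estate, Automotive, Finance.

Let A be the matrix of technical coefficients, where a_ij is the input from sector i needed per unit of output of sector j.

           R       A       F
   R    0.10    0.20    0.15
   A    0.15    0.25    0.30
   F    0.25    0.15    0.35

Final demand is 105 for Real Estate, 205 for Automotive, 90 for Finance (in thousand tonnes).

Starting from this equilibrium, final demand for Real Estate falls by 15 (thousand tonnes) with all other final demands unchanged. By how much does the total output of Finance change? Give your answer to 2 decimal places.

I − A =
  [   0.90    -0.20    -0.15]
  [  -0.15     0.75    -0.30]
  [  -0.25    -0.15     0.65]
Cofactors of I−A, C_ij = (−1)^(i+j)·(minor ij) (rows/columns in the sector order above):
  C_11 = (0.75)(0.65) − (-0.30)(-0.15) = 0.4425
  C_12 = −[(-0.15)(0.65) − (-0.30)(-0.25)] = 0.1725
  C_13 = (-0.15)(-0.15) − (0.75)(-0.25) = 0.2100
  C_21 = −[(-0.20)(0.65) − (-0.15)(-0.15)] = 0.1525
  C_22 = (0.90)(0.65) − (-0.15)(-0.25) = 0.5475
  C_23 = −[(0.90)(-0.15) − (-0.20)(-0.25)] = 0.1850
  C_31 = (-0.20)(-0.30) − (-0.15)(0.75) = 0.1725
  C_32 = −[(0.90)(-0.30) − (-0.15)(-0.15)] = 0.2925
  C_33 = (0.90)(0.75) − (-0.20)(-0.15) = 0.6450
det(I−A) = Σ_j (I−A)_1j·C_1j = (0.90)(0.4425) + (-0.20)(0.1725) + (-0.15)(0.2100) = 0.33225
adj(I−A) = Cᵀ =
  [ 0.4425   0.1525   0.1725]
  [ 0.1725   0.5475   0.2925]
  [ 0.2100   0.1850   0.6450]
(I − A)⁻¹ = adj(I−A) / det(I−A) ≈
  [   1.3318     0.4590     0.5192]
  [   0.5192     1.6479     0.8804]
  [   0.6321     0.5568     1.9413]
Δx = (I − A)⁻¹ Δd with Δd having -15 in the Real Estate component and 0 elsewhere.
So Δx_F = L_FR · (-15), where L_FR = adj(I−A)_FR / det(I−A) = 0.2100 / 0.33225.
Δx_F = 0.2100 × (-15) / 0.33225 = -3.15 / 0.33225 ≈ -9.48.

Δx_F = -9.48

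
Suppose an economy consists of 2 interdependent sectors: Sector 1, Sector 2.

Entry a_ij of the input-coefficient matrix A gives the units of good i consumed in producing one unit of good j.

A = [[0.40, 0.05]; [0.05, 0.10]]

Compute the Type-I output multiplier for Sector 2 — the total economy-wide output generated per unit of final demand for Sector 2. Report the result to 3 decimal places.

m_2 = 1.209

I − A =
  [   0.60    -0.05]
  [  -0.05     0.90]
det(I−A) = (0.60)(0.90) − (-0.05)(-0.05) = 0.5375
adj(I−A) = [[0.90, 0.05], [0.05, 0.60]]
(I − A)⁻¹ = adj(I−A) / det(I−A) ≈
  [   1.6744     0.0930]
  [   0.0930     1.1163]
The output multiplier for sector j is the column-j sum of the Leontief inverse (I − A)⁻¹ = adj(I−A) / det(I−A).
Column 2 of adj(I−A): (0.05, 0.60); det(I−A) = 0.5375.
m_2 = (0.05 + 0.60) / 0.5375 = 0.65 / 0.5375 ≈ 1.209.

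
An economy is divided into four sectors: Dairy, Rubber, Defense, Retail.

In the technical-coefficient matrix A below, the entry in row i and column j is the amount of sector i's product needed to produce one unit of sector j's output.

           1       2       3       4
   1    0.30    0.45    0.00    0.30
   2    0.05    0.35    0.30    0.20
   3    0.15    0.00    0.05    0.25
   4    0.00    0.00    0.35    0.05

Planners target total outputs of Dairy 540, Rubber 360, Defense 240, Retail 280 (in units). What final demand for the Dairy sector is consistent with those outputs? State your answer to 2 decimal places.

d_1 = 132.00

I − A =
  [   0.70    -0.45     0.00    -0.30]
  [  -0.05     0.65    -0.30    -0.20]
  [  -0.15     0.00     0.95    -0.25]
  [   0.00     0.00    -0.35     0.95]
d = (I − A) x:
  d_1 = (+0.70)·540 + (-0.45)·360 + (+0.00)·240 + (-0.30)·280 = 132.00
  d_2 = (-0.05)·540 + (+0.65)·360 + (-0.30)·240 + (-0.20)·280 = 79.00
  d_3 = (-0.15)·540 + (+0.00)·360 + (+0.95)·240 + (-0.25)·280 = 77.00
  d_4 = (+0.00)·540 + (+0.00)·360 + (-0.35)·240 + (+0.95)·280 = 182.00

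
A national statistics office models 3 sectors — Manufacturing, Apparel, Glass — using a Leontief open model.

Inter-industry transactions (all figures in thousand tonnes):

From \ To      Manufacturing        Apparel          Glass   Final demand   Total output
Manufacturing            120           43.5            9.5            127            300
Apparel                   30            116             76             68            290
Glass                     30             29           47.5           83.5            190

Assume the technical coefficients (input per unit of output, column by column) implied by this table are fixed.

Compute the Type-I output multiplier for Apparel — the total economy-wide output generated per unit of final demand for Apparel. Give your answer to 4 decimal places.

m_2 = 2.8302

Technical coefficients a_ij = z_ij / X_j:
  a_11 = 120/300 = 0.40, a_21 = 30/300 = 0.10, a_31 = 30/300 = 0.10
  a_12 = 43.5/290 = 0.15, a_22 = 116/290 = 0.40, a_32 = 29/290 = 0.10
  a_13 = 9.5/190 = 0.05, a_23 = 76/190 = 0.40, a_33 = 47.5/190 = 0.25
I − A =
  [   0.60    -0.15    -0.05]
  [  -0.10     0.60    -0.40]
  [  -0.10    -0.10     0.75]
Cofactors of I−A, C_ij = (−1)^(i+j)·(minor ij) (rows/columns in the sector order above):
  C_11 = (0.60)(0.75) − (-0.40)(-0.10) = 0.4100
  C_12 = −[(-0.10)(0.75) − (-0.40)(-0.10)] = 0.1150
  C_13 = (-0.10)(-0.10) − (0.60)(-0.10) = 0.0700
  C_21 = −[(-0.15)(0.75) − (-0.05)(-0.10)] = 0.1175
  C_22 = (0.60)(0.75) − (-0.05)(-0.10) = 0.4450
  C_23 = −[(0.60)(-0.10) − (-0.15)(-0.10)] = 0.0750
  C_31 = (-0.15)(-0.40) − (-0.05)(0.60) = 0.0900
  C_32 = −[(0.60)(-0.40) − (-0.05)(-0.10)] = 0.2450
  C_33 = (0.60)(0.60) − (-0.15)(-0.10) = 0.3450
det(I−A) = Σ_j (I−A)_1j·C_1j = (0.60)(0.4100) + (-0.15)(0.1150) + (-0.05)(0.0700) = 0.22525
adj(I−A) = Cᵀ =
  [ 0.4100   0.1175   0.0900]
  [ 0.1150   0.4450   0.2450]
  [ 0.0700   0.0750   0.3450]
(I − A)⁻¹ = adj(I−A) / det(I−A) ≈
  [   1.82020     0.52164     0.39956]
  [   0.51054     1.97558     1.08768]
  [   0.31077     0.33296     1.53163]
The output multiplier for sector j is the column-j sum of the Leontief inverse (I − A)⁻¹ = adj(I−A) / det(I−A).
Column 2 of adj(I−A): (0.1175, 0.4450, 0.0750); det(I−A) = 0.22525.
m_2 = (0.1175 + 0.4450 + 0.0750) / 0.22525 = 0.6375 / 0.22525 ≈ 2.8302.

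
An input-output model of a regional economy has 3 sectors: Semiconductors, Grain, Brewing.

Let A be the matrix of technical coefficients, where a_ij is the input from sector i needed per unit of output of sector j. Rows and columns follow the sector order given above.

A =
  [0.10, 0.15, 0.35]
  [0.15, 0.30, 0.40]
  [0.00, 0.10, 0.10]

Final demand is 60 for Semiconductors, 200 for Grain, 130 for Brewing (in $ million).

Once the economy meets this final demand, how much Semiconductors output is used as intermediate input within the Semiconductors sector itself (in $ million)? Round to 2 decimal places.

I − A =
  [   0.90    -0.15    -0.35]
  [  -0.15     0.70    -0.40]
  [   0.00    -0.10     0.90]
Cofactors of I−A, C_ij = (−1)^(i+j)·(minor ij) (rows/columns in the sector order above):
  C_11 = (0.70)(0.90) − (-0.40)(-0.10) = 0.5900
  C_12 = −[(-0.15)(0.90) − (-0.40)(0.00)] = 0.1350
  C_13 = (-0.15)(-0.10) − (0.70)(0.00) = 0.0150
  C_21 = −[(-0.15)(0.90) − (-0.35)(-0.10)] = 0.1700
  C_22 = (0.90)(0.90) − (-0.35)(0.00) = 0.8100
  C_23 = −[(0.90)(-0.10) − (-0.15)(0.00)] = 0.0900
  C_31 = (-0.15)(-0.40) − (-0.35)(0.70) = 0.3050
  C_32 = −[(0.90)(-0.40) − (-0.35)(-0.15)] = 0.4125
  C_33 = (0.90)(0.70) − (-0.15)(-0.15) = 0.6075
det(I−A) = Σ_j (I−A)_1j·C_1j = (0.90)(0.5900) + (-0.15)(0.1350) + (-0.35)(0.0150) = 0.5055
adj(I−A) = Cᵀ =
  [ 0.5900   0.1700   0.3050]
  [ 0.1350   0.8100   0.4125]
  [ 0.0150   0.0900   0.6075]
(I − A)⁻¹ = adj(I−A) / det(I−A) ≈
  [   1.1672     0.3363     0.6034]
  [   0.2671     1.6024     0.8160]
  [   0.0297     0.1780     1.2018]
First solve x = (I − A)⁻¹ d = adj(I−A)·d / det(I−A); in particular x_1 = (0.5900·60 + 0.1700·200 + 0.3050·130) / 0.5055 = 109.05 / 0.5055 ≈ 215.7270.
Intermediate flow from 1 to 1: z_11 = a_11 · x_1 = 0.10 × 109.05 / 0.5055 = 10.905 / 0.5055 ≈ 21.57.

z_11 = 21.57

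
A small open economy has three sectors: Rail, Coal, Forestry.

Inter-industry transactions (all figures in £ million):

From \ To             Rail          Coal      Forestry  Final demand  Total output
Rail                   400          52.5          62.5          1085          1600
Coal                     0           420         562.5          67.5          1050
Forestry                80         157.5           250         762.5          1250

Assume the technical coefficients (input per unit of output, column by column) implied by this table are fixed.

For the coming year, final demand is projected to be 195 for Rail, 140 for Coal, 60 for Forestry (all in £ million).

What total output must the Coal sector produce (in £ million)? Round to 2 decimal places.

Technical coefficients a_ij = z_ij / X_j:
  a_RR = 400/1600 = 0.25, a_CR = 0/1600 = 0.00, a_FR = 80/1600 = 0.05
  a_RC = 52.5/1050 = 0.05, a_CC = 420/1050 = 0.40, a_FC = 157.5/1050 = 0.15
  a_RF = 62.5/1250 = 0.05, a_CF = 562.5/1250 = 0.45, a_FF = 250/1250 = 0.20
I − A =
  [   0.75    -0.05    -0.05]
  [   0.00     0.60    -0.45]
  [  -0.05    -0.15     0.80]
Cofactors of I−A, C_ij = (−1)^(i+j)·(minor ij) (rows/columns in the sector order above):
  C_11 = (0.60)(0.80) − (-0.45)(-0.15) = 0.4125
  C_12 = −[(0.00)(0.80) − (-0.45)(-0.05)] = 0.0225
  C_13 = (0.00)(-0.15) − (0.60)(-0.05) = 0.0300
  C_21 = −[(-0.05)(0.80) − (-0.05)(-0.15)] = 0.0475
  C_22 = (0.75)(0.80) − (-0.05)(-0.05) = 0.5975
  C_23 = −[(0.75)(-0.15) − (-0.05)(-0.05)] = 0.1150
  C_31 = (-0.05)(-0.45) − (-0.05)(0.60) = 0.0525
  C_32 = −[(0.75)(-0.45) − (-0.05)(0.00)] = 0.3375
  C_33 = (0.75)(0.60) − (-0.05)(0.00) = 0.4500
det(I−A) = Σ_j (I−A)_1j·C_1j = (0.75)(0.4125) + (-0.05)(0.0225) + (-0.05)(0.0300) = 0.30675
adj(I−A) = Cᵀ =
  [ 0.4125   0.0475   0.0525]
  [ 0.0225   0.5975   0.3375]
  [ 0.0300   0.1150   0.4500]
(I − A)⁻¹ = adj(I−A) / det(I−A) ≈
  [   1.3447     0.1548     0.1711]
  [   0.0733     1.9478     1.1002]
  [   0.0978     0.3749     1.4670]
x = (I − A)⁻¹ d = adj(I−A)·d / det(I−A), with det(I−A) = 0.30675:
  x_R = (0.4125·195 + 0.0475·140 + 0.0525·60) / 0.30675 = 90.2375 / 0.30675 ≈ 294.17
  x_C = (0.0225·195 + 0.5975·140 + 0.3375·60) / 0.30675 = 108.2875 / 0.30675 ≈ 353.02
  x_F = (0.0300·195 + 0.1150·140 + 0.4500·60) / 0.30675 = 48.95 / 0.30675 ≈ 159.58

x_C = 353.02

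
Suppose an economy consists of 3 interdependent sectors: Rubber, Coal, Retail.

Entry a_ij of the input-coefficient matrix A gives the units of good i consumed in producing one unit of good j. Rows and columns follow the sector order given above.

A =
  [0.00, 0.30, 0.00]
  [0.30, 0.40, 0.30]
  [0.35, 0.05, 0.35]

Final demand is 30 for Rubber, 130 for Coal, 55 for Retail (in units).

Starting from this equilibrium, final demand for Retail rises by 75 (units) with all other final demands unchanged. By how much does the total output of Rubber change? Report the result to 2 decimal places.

I − A =
  [   1.00    -0.30     0.00]
  [  -0.30     0.60    -0.30]
  [  -0.35    -0.05     0.65]
Cofactors of I−A, C_ij = (−1)^(i+j)·(minor ij) (rows/columns in the sector order above):
  C_11 = (0.60)(0.65) − (-0.30)(-0.05) = 0.3750
  C_12 = −[(-0.30)(0.65) − (-0.30)(-0.35)] = 0.3000
  C_13 = (-0.30)(-0.05) − (0.60)(-0.35) = 0.2250
  C_21 = −[(-0.30)(0.65) − (0.00)(-0.05)] = 0.1950
  C_22 = (1.00)(0.65) − (0.00)(-0.35) = 0.6500
  C_23 = −[(1.00)(-0.05) − (-0.30)(-0.35)] = 0.1550
  C_31 = (-0.30)(-0.30) − (0.00)(0.60) = 0.0900
  C_32 = −[(1.00)(-0.30) − (0.00)(-0.30)] = 0.3000
  C_33 = (1.00)(0.60) − (-0.30)(-0.30) = 0.5100
det(I−A) = Σ_j (I−A)_1j·C_1j = (1.00)(0.3750) + (-0.30)(0.3000) + (0.00)(0.2250) = 0.2850
adj(I−A) = Cᵀ =
  [ 0.3750   0.1950   0.0900]
  [ 0.3000   0.6500   0.3000]
  [ 0.2250   0.1550   0.5100]
(I − A)⁻¹ = adj(I−A) / det(I−A) ≈
  [   1.3158     0.6842     0.3158]
  [   1.0526     2.2807     1.0526]
  [   0.7895     0.5439     1.7895]
Δx = (I − A)⁻¹ Δd with Δd having +75 in the Retail component and 0 elsewhere.
So Δx_1 = L_13 · (+75), where L_13 = adj(I−A)_13 / det(I−A) = 0.0900 / 0.2850.
Δx_1 = 0.0900 × (+75) / 0.2850 = 6.75 / 0.2850 ≈ 23.68.

Δx_1 = 23.68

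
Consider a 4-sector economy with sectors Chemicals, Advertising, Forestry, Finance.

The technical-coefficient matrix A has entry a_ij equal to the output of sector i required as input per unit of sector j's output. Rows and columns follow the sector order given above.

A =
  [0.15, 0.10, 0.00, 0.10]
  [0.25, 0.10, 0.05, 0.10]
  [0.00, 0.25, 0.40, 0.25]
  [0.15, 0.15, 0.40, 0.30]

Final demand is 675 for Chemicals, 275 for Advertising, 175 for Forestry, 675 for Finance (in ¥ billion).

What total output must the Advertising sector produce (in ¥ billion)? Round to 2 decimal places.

I − A =
  [   0.85    -0.10     0.00    -0.10]
  [  -0.25     0.90    -0.05    -0.10]
  [   0.00    -0.25     0.60    -0.25]
  [  -0.15    -0.15    -0.40     0.70]
Compute the cofactors C_ij = (−1)^(i+j)·(3×3 minor ij) of I−A; the adjugate is their transpose:
adj(I−A) = Cᵀ =
  [ 0.258375   0.051000   0.044250   0.060000]
  [ 0.090875   0.263000   0.073000   0.076625]
  [ 0.090625   0.180625   0.486500   0.212500]
  [ 0.126625   0.170500   0.303125   0.433375]
det(I−A) = Σ_j (I−A)_1j·C_1j = (0.85)(0.258375) + (-0.10)(0.090875) + (0.00)(0.090625) + (-0.10)(0.126625) = 0.19786875
(I − A)⁻¹ = adj(I−A) / det(I−A) ≈
  [   1.3058     0.2577     0.2236     0.3032]
  [   0.4593     1.3292     0.3689     0.3873]
  [   0.4580     0.9129     2.4587     1.0739]
  [   0.6399     0.8617     1.5319     2.1902]
x = (I − A)⁻¹ d = adj(I−A)·d / det(I−A), with det(I−A) = 0.19786875:
  x_1 = (0.258375·675 + 0.051000·275 + 0.044250·175 + 0.060000·675) / 0.19786875 = 236.671875 / 0.19786875 ≈ 1196.11
  x_2 = (0.090875·675 + 0.263000·275 + 0.073000·175 + 0.076625·675) / 0.19786875 = 198.1625 / 0.19786875 ≈ 1001.48
  x_3 = (0.090625·675 + 0.180625·275 + 0.486500·175 + 0.212500·675) / 0.19786875 = 339.41875 / 0.19786875 ≈ 1715.37
  x_4 = (0.126625·675 + 0.170500·275 + 0.303125·175 + 0.433375·675) / 0.19786875 = 477.934375 / 0.19786875 ≈ 2415.41

x_2 = 1001.48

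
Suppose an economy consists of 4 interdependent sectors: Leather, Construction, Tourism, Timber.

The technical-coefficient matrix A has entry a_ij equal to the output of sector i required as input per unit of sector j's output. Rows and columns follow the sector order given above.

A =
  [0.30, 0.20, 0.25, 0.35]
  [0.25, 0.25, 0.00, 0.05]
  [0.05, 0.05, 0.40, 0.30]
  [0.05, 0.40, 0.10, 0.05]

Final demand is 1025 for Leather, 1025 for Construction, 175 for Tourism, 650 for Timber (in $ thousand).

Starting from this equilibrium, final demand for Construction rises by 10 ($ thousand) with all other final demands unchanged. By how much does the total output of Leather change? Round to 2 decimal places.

I − A =
  [   0.70    -0.20    -0.25    -0.35]
  [  -0.25     0.75     0.00    -0.05]
  [  -0.05    -0.05     0.60    -0.30]
  [  -0.05    -0.40    -0.10     0.95]
Compute the cofactors C_ij = (−1)^(i+j)·(3×3 minor ij) of I−A; the adjugate is their transpose:
adj(I−A) = Cᵀ =
  [ 0.392750   0.235625   0.200375   0.220375]
  [ 0.136750   0.350125   0.072250   0.091625]
  [ 0.087875   0.135875   0.388625   0.162250]
  [ 0.087500   0.174125   0.081875   0.272500]
det(I−A) = Σ_j (I−A)_1j·C_1j = (0.70)(0.392750) + (-0.20)(0.136750) + (-0.25)(0.087875) + (-0.35)(0.087500) = 0.19498125
(I − A)⁻¹ = adj(I−A) / det(I−A) ≈
  [   2.0143     1.2084     1.0277     1.1302]
  [   0.7013     1.7957     0.3705     0.4699]
  [   0.4507     0.6969     1.9931     0.8321]
  [   0.4488     0.8930     0.4199     1.3976]
Δx = (I − A)⁻¹ Δd with Δd having +10 in the Construction component and 0 elsewhere.
So Δx_1 = L_12 · (+10), where L_12 = adj(I−A)_12 / det(I−A) = 0.235625 / 0.19498125.
Δx_1 = 0.235625 × (+10) / 0.19498125 = 2.35625 / 0.19498125 ≈ 12.08.

Δx_1 = 12.08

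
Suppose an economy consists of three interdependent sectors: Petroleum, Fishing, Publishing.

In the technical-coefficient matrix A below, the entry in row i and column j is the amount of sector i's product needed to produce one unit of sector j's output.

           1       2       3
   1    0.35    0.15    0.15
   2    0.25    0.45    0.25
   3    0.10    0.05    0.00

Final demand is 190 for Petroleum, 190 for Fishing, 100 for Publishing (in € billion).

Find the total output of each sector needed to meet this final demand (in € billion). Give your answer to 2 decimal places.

x_1 = 483.39, x_2 = 647.32, x_3 = 180.70

I − A =
  [   0.65    -0.15    -0.15]
  [  -0.25     0.55    -0.25]
  [  -0.10    -0.05     1.00]
Cofactors of I−A, C_ij = (−1)^(i+j)·(minor ij) (rows/columns in the sector order above):
  C_11 = (0.55)(1.00) − (-0.25)(-0.05) = 0.5375
  C_12 = −[(-0.25)(1.00) − (-0.25)(-0.10)] = 0.2750
  C_13 = (-0.25)(-0.05) − (0.55)(-0.10) = 0.0675
  C_21 = −[(-0.15)(1.00) − (-0.15)(-0.05)] = 0.1575
  C_22 = (0.65)(1.00) − (-0.15)(-0.10) = 0.6350
  C_23 = −[(0.65)(-0.05) − (-0.15)(-0.10)] = 0.0475
  C_31 = (-0.15)(-0.25) − (-0.15)(0.55) = 0.1200
  C_32 = −[(0.65)(-0.25) − (-0.15)(-0.25)] = 0.2000
  C_33 = (0.65)(0.55) − (-0.15)(-0.25) = 0.3200
det(I−A) = Σ_j (I−A)_1j·C_1j = (0.65)(0.5375) + (-0.15)(0.2750) + (-0.15)(0.0675) = 0.2980
adj(I−A) = Cᵀ =
  [ 0.5375   0.1575   0.1200]
  [ 0.2750   0.6350   0.2000]
  [ 0.0675   0.0475   0.3200]
(I − A)⁻¹ = adj(I−A) / det(I−A) ≈
  [   1.8037     0.5285     0.4027]
  [   0.9228     2.1309     0.6711]
  [   0.2265     0.1594     1.0738]
x = (I − A)⁻¹ d = adj(I−A)·d / det(I−A), with det(I−A) = 0.2980:
  x_1 = (0.5375·190 + 0.1575·190 + 0.1200·100) / 0.2980 = 144.05 / 0.2980 ≈ 483.39
  x_2 = (0.2750·190 + 0.6350·190 + 0.2000·100) / 0.2980 = 192.90 / 0.2980 ≈ 647.32
  x_3 = (0.0675·190 + 0.0475·190 + 0.3200·100) / 0.2980 = 53.85 / 0.2980 ≈ 180.70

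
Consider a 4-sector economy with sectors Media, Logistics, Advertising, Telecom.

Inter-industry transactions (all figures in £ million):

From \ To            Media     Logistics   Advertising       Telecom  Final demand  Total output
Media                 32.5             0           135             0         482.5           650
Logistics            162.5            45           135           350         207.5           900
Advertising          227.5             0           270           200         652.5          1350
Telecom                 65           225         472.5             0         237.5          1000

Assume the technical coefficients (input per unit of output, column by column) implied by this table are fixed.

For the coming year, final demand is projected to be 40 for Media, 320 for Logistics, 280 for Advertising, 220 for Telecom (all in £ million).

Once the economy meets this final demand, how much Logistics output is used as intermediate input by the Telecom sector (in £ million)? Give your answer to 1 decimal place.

Technical coefficients a_ij = z_ij / X_j:
  a_11 = 32.5/650 = 0.05, a_21 = 162.5/650 = 0.25, a_31 = 227.5/650 = 0.35, a_41 = 65/650 = 0.10
  a_12 = 0/900 = 0.00, a_22 = 45/900 = 0.05, a_32 = 0/900 = 0.00, a_42 = 225/900 = 0.25
  a_13 = 135/1350 = 0.10, a_23 = 135/1350 = 0.10, a_33 = 270/1350 = 0.20, a_43 = 472.5/1350 = 0.35
  a_14 = 0/1000 = 0.00, a_24 = 350/1000 = 0.35, a_34 = 200/1000 = 0.20, a_44 = 0/1000 = 0.00
I − A =
  [   0.95     0.00    -0.10     0.00]
  [  -0.25     0.95    -0.10    -0.35]
  [  -0.35     0.00     0.80    -0.20]
  [  -0.10    -0.25    -0.35     1.00]
Compute the cofactors C_ij = (−1)^(i+j)·(3×3 minor ij) of I−A; the adjugate is their transpose:
adj(I−A) = Cᵀ =
  [ 0.618500   0.005000   0.086250   0.019000]
  [ 0.290375   0.656500   0.239875   0.277750]
  [ 0.333375   0.047500   0.819375   0.180500]
  [ 0.251125   0.181250   0.355375   0.688750]
det(I−A) = Σ_j (I−A)_1j·C_1j = (0.95)(0.618500) + (0.00)(0.290375) + (-0.10)(0.333375) + (0.00)(0.251125) = 0.5542375
(I − A)⁻¹ = adj(I−A) / det(I−A) ≈
  [   1.1159     0.0090     0.1556     0.0343]
  [   0.5239     1.1845     0.4328     0.5011]
  [   0.6015     0.0857     1.4784     0.3257]
  [   0.4531     0.3270     0.6412     1.2427]
First solve x = (I − A)⁻¹ d = adj(I−A)·d / det(I−A); in particular x_4 = (0.251125·40 + 0.181250·320 + 0.355375·280 + 0.688750·220) / 0.5542375 = 319.075 / 0.5542375 ≈ 575.701.
Intermediate flow from 2 to 4: z_24 = a_24 · x_4 = 0.35 × 319.075 / 0.5542375 = 111.67625 / 0.5542375 ≈ 201.5.

z_24 = 201.5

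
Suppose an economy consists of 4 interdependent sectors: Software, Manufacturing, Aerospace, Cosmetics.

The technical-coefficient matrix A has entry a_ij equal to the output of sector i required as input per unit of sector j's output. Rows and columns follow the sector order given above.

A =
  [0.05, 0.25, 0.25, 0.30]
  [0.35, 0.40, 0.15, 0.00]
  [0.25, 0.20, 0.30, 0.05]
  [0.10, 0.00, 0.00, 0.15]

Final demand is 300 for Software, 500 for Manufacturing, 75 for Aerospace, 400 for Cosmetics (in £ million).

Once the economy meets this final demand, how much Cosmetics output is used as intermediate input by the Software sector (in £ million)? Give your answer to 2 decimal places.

I − A =
  [   0.95    -0.25    -0.25    -0.30]
  [  -0.35     0.60    -0.15     0.00]
  [  -0.25    -0.20     0.70    -0.05]
  [  -0.10     0.00     0.00     0.85]
Compute the cofactors C_ij = (−1)^(i+j)·(3×3 minor ij) of I−A; the adjugate is their transpose:
adj(I−A) = Cᵀ =
  [ 0.331500   0.191250   0.159375   0.126375]
  [ 0.240875   0.489875   0.191000   0.096250]
  [ 0.190000   0.209875   0.392125   0.090125]
  [ 0.039000   0.022500   0.018750   0.244875]
det(I−A) = Σ_j (I−A)_1j·C_1j = (0.95)(0.331500) + (-0.25)(0.240875) + (-0.25)(0.190000) + (-0.30)(0.039000) = 0.19550625
(I − A)⁻¹ = adj(I−A) / det(I−A) ≈
  [   1.6956     0.9782     0.8152     0.6464]
  [   1.2321     2.5057     0.9770     0.4923]
  [   0.9718     1.0735     2.0057     0.4610]
  [   0.1995     0.1151     0.0959     1.2525]
First solve x = (I − A)⁻¹ d = adj(I−A)·d / det(I−A); in particular x_S = (0.331500·300 + 0.191250·500 + 0.159375·75 + 0.126375·400) / 0.19550625 = 257.578125 / 0.19550625 ≈ 1317.4930.
Intermediate flow from C to S: z_CS = a_CS · x_S = 0.10 × 257.578125 / 0.19550625 = 25.7578125 / 0.19550625 ≈ 131.75.

z_CS = 131.75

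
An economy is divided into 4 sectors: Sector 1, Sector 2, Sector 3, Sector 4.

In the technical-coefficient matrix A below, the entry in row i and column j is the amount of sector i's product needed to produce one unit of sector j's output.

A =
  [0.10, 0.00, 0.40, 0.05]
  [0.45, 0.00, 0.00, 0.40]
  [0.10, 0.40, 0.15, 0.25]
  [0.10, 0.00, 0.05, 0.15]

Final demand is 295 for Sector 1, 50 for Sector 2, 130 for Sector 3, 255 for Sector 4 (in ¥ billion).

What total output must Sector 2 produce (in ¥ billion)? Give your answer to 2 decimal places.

I − A =
  [   0.90     0.00    -0.40    -0.05]
  [  -0.45     1.00     0.00    -0.40]
  [  -0.10    -0.40     0.85    -0.25]
  [  -0.10     0.00    -0.05     0.85]
Compute the cofactors C_ij = (−1)^(i+j)·(3×3 minor ij) of I−A; the adjugate is their transpose:
adj(I−A) = Cᵀ =
  [ 0.702000   0.137000   0.342500   0.206500]
  [ 0.355500   0.590500   0.188125   0.354125]
  [ 0.279000   0.304000   0.760000   0.383000]
  [ 0.099000   0.034000   0.085000   0.653000]
det(I−A) = Σ_j (I−A)_1j·C_1j = (0.90)(0.702000) + (0.00)(0.355500) + (-0.40)(0.279000) + (-0.05)(0.099000) = 0.51525
(I − A)⁻¹ = adj(I−A) / det(I−A) ≈
  [   1.3624     0.2659     0.6647     0.4008]
  [   0.6900     1.1460     0.3651     0.6873]
  [   0.5415     0.5900     1.4750     0.7433]
  [   0.1921     0.0660     0.1650     1.2673]
x = (I − A)⁻¹ d = adj(I−A)·d / det(I−A), with det(I−A) = 0.51525:
  x_1 = (0.702000·295 + 0.137000·50 + 0.342500·130 + 0.206500·255) / 0.51525 = 311.1225 / 0.51525 ≈ 603.83
  x_2 = (0.355500·295 + 0.590500·50 + 0.188125·130 + 0.354125·255) / 0.51525 = 249.155625 / 0.51525 ≈ 483.56
  x_3 = (0.279000·295 + 0.304000·50 + 0.760000·130 + 0.383000·255) / 0.51525 = 293.97 / 0.51525 ≈ 570.54
  x_4 = (0.099000·295 + 0.034000·50 + 0.085000·130 + 0.653000·255) / 0.51525 = 208.47 / 0.51525 ≈ 404.60

x_2 = 483.56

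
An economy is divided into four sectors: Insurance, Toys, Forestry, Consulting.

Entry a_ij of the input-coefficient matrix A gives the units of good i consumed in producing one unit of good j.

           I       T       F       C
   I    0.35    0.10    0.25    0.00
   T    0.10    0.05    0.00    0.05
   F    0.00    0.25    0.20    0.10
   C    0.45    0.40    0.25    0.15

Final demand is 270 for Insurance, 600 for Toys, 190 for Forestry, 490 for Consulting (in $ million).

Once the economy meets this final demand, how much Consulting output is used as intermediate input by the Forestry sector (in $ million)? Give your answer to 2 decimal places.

z_CF = 171.12

I − A =
  [   0.65    -0.10    -0.25     0.00]
  [  -0.10     0.95     0.00    -0.05]
  [   0.00    -0.25     0.80    -0.10]
  [  -0.45    -0.40    -0.25     0.85]
Compute the cofactors C_ij = (−1)^(i+j)·(3×3 minor ij) of I−A; the adjugate is their transpose:
adj(I−A) = Cᵀ =
  [ 0.603125   0.128625   0.198125   0.030875]
  [ 0.083500   0.414500   0.035000   0.028500]
  [ 0.073625   0.168625   0.501125   0.068875]
  [ 0.380250   0.312750   0.268750   0.479750]
det(I−A) = Σ_j (I−A)_1j·C_1j = (0.65)(0.603125) + (-0.10)(0.083500) + (-0.25)(0.073625) + (0.00)(0.380250) = 0.365275
(I − A)⁻¹ = adj(I−A) / det(I−A) ≈
  [   1.6512     0.3521     0.5424     0.0845]
  [   0.2286     1.1348     0.0958     0.0780]
  [   0.2016     0.4616     1.3719     0.1886]
  [   1.0410     0.8562     0.7357     1.3134]
First solve x = (I − A)⁻¹ d = adj(I−A)·d / det(I−A); in particular x_F = (0.073625·270 + 0.168625·600 + 0.501125·190 + 0.068875·490) / 0.365275 = 250.01625 / 0.365275 ≈ 684.4603.
Intermediate flow from C to F: z_CF = a_CF · x_F = 0.25 × 250.01625 / 0.365275 = 62.5040625 / 0.365275 ≈ 171.12.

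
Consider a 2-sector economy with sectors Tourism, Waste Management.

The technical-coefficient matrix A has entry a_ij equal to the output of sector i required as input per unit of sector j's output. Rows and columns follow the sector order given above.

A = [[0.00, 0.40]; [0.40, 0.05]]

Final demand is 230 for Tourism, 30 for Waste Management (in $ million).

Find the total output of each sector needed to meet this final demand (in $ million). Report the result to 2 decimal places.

I − A =
  [   1.00    -0.40]
  [  -0.40     0.95]
det(I−A) = (1.00)(0.95) − (-0.40)(-0.40) = 0.7900
adj(I−A) = [[0.95, 0.40], [0.40, 1.00]]
(I − A)⁻¹ = adj(I−A) / det(I−A) ≈
  [   1.2025     0.5063]
  [   0.5063     1.2658]
x = (I − A)⁻¹ d = adj(I−A)·d / det(I−A), with det(I−A) = 0.7900:
  x_T = (0.95·230 + 0.40·30) / 0.7900 = 230.50 / 0.7900 ≈ 291.77
  x_W = (0.40·230 + 1.00·30) / 0.7900 = 122.00 / 0.7900 ≈ 154.43

x_T = 291.77, x_W = 154.43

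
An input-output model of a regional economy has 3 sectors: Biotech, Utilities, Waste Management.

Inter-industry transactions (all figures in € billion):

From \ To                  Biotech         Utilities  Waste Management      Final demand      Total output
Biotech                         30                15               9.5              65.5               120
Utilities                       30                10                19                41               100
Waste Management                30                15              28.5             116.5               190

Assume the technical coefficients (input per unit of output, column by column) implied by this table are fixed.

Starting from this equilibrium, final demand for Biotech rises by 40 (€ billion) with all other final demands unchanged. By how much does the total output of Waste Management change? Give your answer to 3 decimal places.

Δx_3 = 20.438

Technical coefficients a_ij = z_ij / X_j:
  a_11 = 30/120 = 0.25, a_21 = 30/120 = 0.25, a_31 = 30/120 = 0.25
  a_12 = 15/100 = 0.15, a_22 = 10/100 = 0.10, a_32 = 15/100 = 0.15
  a_13 = 9.5/190 = 0.05, a_23 = 19/190 = 0.10, a_33 = 28.5/190 = 0.15
I − A =
  [   0.75    -0.15    -0.05]
  [  -0.25     0.90    -0.10]
  [  -0.25    -0.15     0.85]
Cofactors of I−A, C_ij = (−1)^(i+j)·(minor ij) (rows/columns in the sector order above):
  C_11 = (0.90)(0.85) − (-0.10)(-0.15) = 0.7500
  C_12 = −[(-0.25)(0.85) − (-0.10)(-0.25)] = 0.2375
  C_13 = (-0.25)(-0.15) − (0.90)(-0.25) = 0.2625
  C_21 = −[(-0.15)(0.85) − (-0.05)(-0.15)] = 0.1350
  C_22 = (0.75)(0.85) − (-0.05)(-0.25) = 0.6250
  C_23 = −[(0.75)(-0.15) − (-0.15)(-0.25)] = 0.1500
  C_31 = (-0.15)(-0.10) − (-0.05)(0.90) = 0.0600
  C_32 = −[(0.75)(-0.10) − (-0.05)(-0.25)] = 0.0875
  C_33 = (0.75)(0.90) − (-0.15)(-0.25) = 0.6375
det(I−A) = Σ_j (I−A)_1j·C_1j = (0.75)(0.7500) + (-0.15)(0.2375) + (-0.05)(0.2625) = 0.51375
adj(I−A) = Cᵀ =
  [ 0.7500   0.1350   0.0600]
  [ 0.2375   0.6250   0.0875]
  [ 0.2625   0.1500   0.6375]
(I − A)⁻¹ = adj(I−A) / det(I−A) ≈
  [   1.4599     0.2628     0.1168]
  [   0.4623     1.2165     0.1703]
  [   0.5109     0.2920     1.2409]
Δx = (I − A)⁻¹ Δd with Δd having +40 in the Biotech component and 0 elsewhere.
So Δx_3 = L_31 · (+40), where L_31 = adj(I−A)_31 / det(I−A) = 0.2625 / 0.51375.
Δx_3 = 0.2625 × (+40) / 0.51375 = 10.50 / 0.51375 ≈ 20.438.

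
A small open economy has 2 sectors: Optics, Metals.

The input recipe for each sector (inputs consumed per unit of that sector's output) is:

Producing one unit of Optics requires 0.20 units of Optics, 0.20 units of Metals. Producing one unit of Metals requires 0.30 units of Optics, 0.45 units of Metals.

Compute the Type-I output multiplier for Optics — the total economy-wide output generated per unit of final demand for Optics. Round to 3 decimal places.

I − A =
  [   0.80    -0.30]
  [  -0.20     0.55]
det(I−A) = (0.80)(0.55) − (-0.30)(-0.20) = 0.3800
adj(I−A) = [[0.55, 0.30], [0.20, 0.80]]
(I − A)⁻¹ = adj(I−A) / det(I−A) ≈
  [   1.4474     0.7895]
  [   0.5263     2.1053]
The output multiplier for sector j is the column-j sum of the Leontief inverse (I − A)⁻¹ = adj(I−A) / det(I−A).
Column O of adj(I−A): (0.55, 0.20); det(I−A) = 0.3800.
m_O = (0.55 + 0.20) / 0.3800 = 0.75 / 0.3800 ≈ 1.974.

m_O = 1.974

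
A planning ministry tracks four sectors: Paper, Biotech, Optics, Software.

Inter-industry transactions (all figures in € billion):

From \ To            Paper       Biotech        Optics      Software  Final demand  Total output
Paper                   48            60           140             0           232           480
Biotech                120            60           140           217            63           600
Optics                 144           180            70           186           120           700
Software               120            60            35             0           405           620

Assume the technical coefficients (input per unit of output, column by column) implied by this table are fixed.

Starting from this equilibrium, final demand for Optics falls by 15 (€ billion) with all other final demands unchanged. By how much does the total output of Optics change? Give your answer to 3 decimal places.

Technical coefficients a_ij = z_ij / X_j:
  a_11 = 48/480 = 0.10, a_21 = 120/480 = 0.25, a_31 = 144/480 = 0.30, a_41 = 120/480 = 0.25
  a_12 = 60/600 = 0.10, a_22 = 60/600 = 0.10, a_32 = 180/600 = 0.30, a_42 = 60/600 = 0.10
  a_13 = 140/700 = 0.20, a_23 = 140/700 = 0.20, a_33 = 70/700 = 0.10, a_43 = 35/700 = 0.05
  a_14 = 0/620 = 0.00, a_24 = 217/620 = 0.35, a_34 = 186/620 = 0.30, a_44 = 0/620 = 0.00
I − A =
  [   0.90    -0.10    -0.20     0.00]
  [  -0.25     0.90    -0.20    -0.35]
  [  -0.30    -0.30     0.90    -0.30]
  [  -0.25    -0.10    -0.05     1.00]
Compute the cofactors C_ij = (−1)^(i+j)·(3×3 minor ij) of I−A; the adjugate is their transpose:
adj(I−A) = Cᵀ =
  [ 0.69375   0.15450   0.19475   0.11250]
  [ 0.38025   0.72150   0.26325   0.33150]
  [ 0.43575   0.33450   0.74475   0.34050]
  [ 0.23325   0.12750   0.11225   0.57750]
det(I−A) = Σ_j (I−A)_1j·C_1j = (0.90)(0.69375) + (-0.10)(0.38025) + (-0.20)(0.43575) + (0.00)(0.23325) = 0.4992
(I − A)⁻¹ = adj(I−A) / det(I−A) ≈
  [   1.3897     0.3095     0.3901     0.2254]
  [   0.7617     1.4453     0.5273     0.6641]
  [   0.8729     0.6701     1.4919     0.6821]
  [   0.4672     0.2554     0.2249     1.1569]
Δx = (I − A)⁻¹ Δd with Δd having -15 in the Optics component and 0 elsewhere.
So Δx_3 = L_33 · (-15), where L_33 = adj(I−A)_33 / det(I−A) = 0.74475 / 0.4992.
Δx_3 = 0.74475 × (-15) / 0.4992 = -11.17125 / 0.4992 ≈ -22.378.

Δx_3 = -22.378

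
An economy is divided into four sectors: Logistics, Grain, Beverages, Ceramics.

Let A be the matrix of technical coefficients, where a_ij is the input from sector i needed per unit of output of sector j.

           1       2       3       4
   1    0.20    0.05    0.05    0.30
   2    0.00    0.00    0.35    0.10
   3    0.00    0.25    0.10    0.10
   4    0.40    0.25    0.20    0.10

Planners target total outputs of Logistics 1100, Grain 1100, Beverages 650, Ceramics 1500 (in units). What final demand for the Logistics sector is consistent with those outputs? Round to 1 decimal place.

d_1 = 342.5

I − A =
  [   0.80    -0.05    -0.05    -0.30]
  [   0.00     1.00    -0.35    -0.10]
  [   0.00    -0.25     0.90    -0.10]
  [  -0.40    -0.25    -0.20     0.90]
d = (I − A) x:
  d_1 = (+0.80)·1100 + (-0.05)·1100 + (-0.05)·650 + (-0.30)·1500 = 342.5
  d_2 = (+0.00)·1100 + (+1.00)·1100 + (-0.35)·650 + (-0.10)·1500 = 722.5
  d_3 = (+0.00)·1100 + (-0.25)·1100 + (+0.90)·650 + (-0.10)·1500 = 160.0
  d_4 = (-0.40)·1100 + (-0.25)·1100 + (-0.20)·650 + (+0.90)·1500 = 505.0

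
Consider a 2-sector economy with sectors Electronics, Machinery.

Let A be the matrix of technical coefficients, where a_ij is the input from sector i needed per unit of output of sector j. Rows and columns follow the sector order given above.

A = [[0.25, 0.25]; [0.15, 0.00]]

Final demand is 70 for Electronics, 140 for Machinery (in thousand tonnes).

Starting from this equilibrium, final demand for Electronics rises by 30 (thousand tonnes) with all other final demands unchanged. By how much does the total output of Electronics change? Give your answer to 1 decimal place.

I − A =
  [   0.75    -0.25]
  [  -0.15     1.00]
det(I−A) = (0.75)(1.00) − (-0.25)(-0.15) = 0.7125
adj(I−A) = [[1.00, 0.25], [0.15, 0.75]]
(I − A)⁻¹ = adj(I−A) / det(I−A) ≈
  [   1.4035     0.3509]
  [   0.2105     1.0526]
Δx = (I − A)⁻¹ Δd with Δd having +30 in the Electronics component and 0 elsewhere.
So Δx_E = L_EE · (+30), where L_EE = adj(I−A)_EE / det(I−A) = 1.00 / 0.7125.
Δx_E = 1.00 × (+30) / 0.7125 = 30.00 / 0.7125 ≈ 42.1.

Δx_E = 42.1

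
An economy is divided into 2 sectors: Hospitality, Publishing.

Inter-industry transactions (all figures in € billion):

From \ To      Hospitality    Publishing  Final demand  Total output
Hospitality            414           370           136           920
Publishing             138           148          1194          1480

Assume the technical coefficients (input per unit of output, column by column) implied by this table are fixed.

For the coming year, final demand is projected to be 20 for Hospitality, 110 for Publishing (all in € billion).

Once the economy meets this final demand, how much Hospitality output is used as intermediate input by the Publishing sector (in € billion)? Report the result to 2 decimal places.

Technical coefficients a_ij = z_ij / X_j:
  a_HH = 414/920 = 0.45, a_PH = 138/920 = 0.15
  a_HP = 370/1480 = 0.25, a_PP = 148/1480 = 0.10
I − A =
  [   0.55    -0.25]
  [  -0.15     0.90]
det(I−A) = (0.55)(0.90) − (-0.25)(-0.15) = 0.4575
adj(I−A) = [[0.90, 0.25], [0.15, 0.55]]
(I − A)⁻¹ = adj(I−A) / det(I−A) ≈
  [   1.9672     0.5464]
  [   0.3279     1.2022]
First solve x = (I − A)⁻¹ d = adj(I−A)·d / det(I−A); in particular x_P = (0.15·20 + 0.55·110) / 0.4575 = 63.50 / 0.4575 ≈ 138.7978.
Intermediate flow from H to P: z_HP = a_HP · x_P = 0.25 × 63.50 / 0.4575 = 15.875 / 0.4575 ≈ 34.70.

z_HP = 34.70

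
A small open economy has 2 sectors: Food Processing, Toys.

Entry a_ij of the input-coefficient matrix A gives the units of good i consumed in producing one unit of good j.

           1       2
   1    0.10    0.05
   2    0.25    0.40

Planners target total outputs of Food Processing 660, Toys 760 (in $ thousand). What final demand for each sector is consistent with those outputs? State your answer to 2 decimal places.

I − A =
  [   0.90    -0.05]
  [  -0.25     0.60]
d = (I − A) x:
  d_1 = (+0.90)·660 + (-0.05)·760 = 556.00
  d_2 = (-0.25)·660 + (+0.60)·760 = 291.00

d_1 = 556.00, d_2 = 291.00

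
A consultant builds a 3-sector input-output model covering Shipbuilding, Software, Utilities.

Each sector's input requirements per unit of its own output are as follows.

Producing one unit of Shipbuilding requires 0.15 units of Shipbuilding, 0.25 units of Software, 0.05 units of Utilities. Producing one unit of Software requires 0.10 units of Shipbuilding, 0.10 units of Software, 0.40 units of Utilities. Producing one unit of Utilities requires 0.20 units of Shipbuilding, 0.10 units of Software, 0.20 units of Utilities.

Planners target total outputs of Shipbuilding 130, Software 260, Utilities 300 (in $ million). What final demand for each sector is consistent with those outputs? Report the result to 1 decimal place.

I − A =
  [   0.85    -0.10    -0.20]
  [  -0.25     0.90    -0.10]
  [  -0.05    -0.40     0.80]
d = (I − A) x:
  d_1 = (+0.85)·130 + (-0.10)·260 + (-0.20)·300 = 24.5
  d_2 = (-0.25)·130 + (+0.90)·260 + (-0.10)·300 = 171.5
  d_3 = (-0.05)·130 + (-0.40)·260 + (+0.80)·300 = 129.5

d_1 = 24.5, d_2 = 171.5, d_3 = 129.5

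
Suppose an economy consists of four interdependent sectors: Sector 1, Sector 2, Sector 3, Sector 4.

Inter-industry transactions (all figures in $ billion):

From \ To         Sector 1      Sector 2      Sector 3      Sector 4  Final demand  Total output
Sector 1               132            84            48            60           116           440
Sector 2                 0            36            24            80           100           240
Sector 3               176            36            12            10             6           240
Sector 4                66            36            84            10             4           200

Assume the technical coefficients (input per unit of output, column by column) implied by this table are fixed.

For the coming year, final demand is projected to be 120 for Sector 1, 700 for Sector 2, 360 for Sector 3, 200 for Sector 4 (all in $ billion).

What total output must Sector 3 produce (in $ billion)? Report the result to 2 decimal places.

Technical coefficients a_ij = z_ij / X_j:
  a_11 = 132/440 = 0.30, a_21 = 0/440 = 0.00, a_31 = 176/440 = 0.40, a_41 = 66/440 = 0.15
  a_12 = 84/240 = 0.35, a_22 = 36/240 = 0.15, a_32 = 36/240 = 0.15, a_42 = 36/240 = 0.15
  a_13 = 48/240 = 0.20, a_23 = 24/240 = 0.10, a_33 = 12/240 = 0.05, a_43 = 84/240 = 0.35
  a_14 = 60/200 = 0.30, a_24 = 80/200 = 0.40, a_34 = 10/200 = 0.05, a_44 = 10/200 = 0.05
I − A =
  [   0.70    -0.35    -0.20    -0.30]
  [   0.00     0.85    -0.10    -0.40]
  [  -0.40    -0.15     0.95    -0.05]
  [  -0.15    -0.15    -0.35     0.95]
Compute the cofactors C_ij = (−1)^(i+j)·(3×3 minor ij) of I−A; the adjugate is their transpose:
adj(I−A) = Cᵀ =
  [ 0.659250   0.398250   0.325500   0.393000]
  [ 0.151750   0.457250   0.172000   0.249500]
  [ 0.314375   0.251875   0.464000   0.229750]
  [ 0.243875   0.227875   0.249500   0.472750]
det(I−A) = Σ_j (I−A)_1j·C_1j = (0.70)(0.659250) + (-0.35)(0.151750) + (-0.20)(0.314375) + (-0.30)(0.243875) = 0.272325
(I − A)⁻¹ = adj(I−A) / det(I−A) ≈
  [   2.4208     1.4624     1.1953     1.4431]
  [   0.5572     1.6791     0.6316     0.9162]
  [   1.1544     0.9249     1.7038     0.8437]
  [   0.8955     0.8368     0.9162     1.7360]
x = (I − A)⁻¹ d = adj(I−A)·d / det(I−A), with det(I−A) = 0.272325:
  x_1 = (0.659250·120 + 0.398250·700 + 0.325500·360 + 0.393000·200) / 0.272325 = 553.665 / 0.272325 ≈ 2033.10
  x_2 = (0.151750·120 + 0.457250·700 + 0.172000·360 + 0.249500·200) / 0.272325 = 450.105 / 0.272325 ≈ 1652.82
  x_3 = (0.314375·120 + 0.251875·700 + 0.464000·360 + 0.229750·200) / 0.272325 = 427.0275 / 0.272325 ≈ 1568.08
  x_4 = (0.243875·120 + 0.227875·700 + 0.249500·360 + 0.472750·200) / 0.272325 = 373.1475 / 0.272325 ≈ 1370.23

x_3 = 1568.08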